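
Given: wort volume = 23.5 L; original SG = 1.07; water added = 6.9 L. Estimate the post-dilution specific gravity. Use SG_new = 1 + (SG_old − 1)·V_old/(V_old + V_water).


pts = (1.07 − 1)·1000·23.5/(23.5 + 6.9) = 54.1118
SG_new = 1 + 54.1118/1000

1.0541


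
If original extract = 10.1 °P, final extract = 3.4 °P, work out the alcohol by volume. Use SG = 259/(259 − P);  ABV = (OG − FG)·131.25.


OG = 259/(259 − 10.1) = 1.0406
FG = 259/(259 − 3.4) = 1.0133
ABV = (1.0406 − 1.0133)·131.25

3.5800 % ABV


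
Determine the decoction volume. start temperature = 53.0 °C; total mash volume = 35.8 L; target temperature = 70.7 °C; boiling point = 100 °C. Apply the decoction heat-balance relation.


V_dec = V_total·(T_target − T_start)/(T_boil − T_start)
V_dec = 35.8·(70.7 − 53.0)/(100 − 53.0)

13.4821 L


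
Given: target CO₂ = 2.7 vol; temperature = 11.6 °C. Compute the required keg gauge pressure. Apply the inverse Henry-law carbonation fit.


psi = vols/(0.01821 + 0.09011·e^(−0.04·T)) − 14.695
psi = 2.7/(0.01821 + 0.09011·e^(−0.04·11.6)) − 14.695

21.3685 psi


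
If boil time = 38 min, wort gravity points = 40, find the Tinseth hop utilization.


U = 1.65·0.000125^(GP/1000) · (1 − e^(−0.04·t))/4.15
bigness = 1.65·0.000125^(40/1000) = 1.1518
boil_factor = (1 − e^(−0.04·38))/4.15 = 0.1883
U = 1.1518 · 0.1883

0.2168


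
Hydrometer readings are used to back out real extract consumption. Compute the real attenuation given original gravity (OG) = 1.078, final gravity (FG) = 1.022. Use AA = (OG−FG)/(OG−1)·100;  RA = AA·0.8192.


AA = (1.078 − 1.022)/(1.078 − 1)·100 = 71.7949
RA = 71.7949·0.8192

58.8144 %


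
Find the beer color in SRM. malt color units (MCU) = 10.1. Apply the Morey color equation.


SRM = 1.4922 · MCU^0.6859
SRM = 1.4922 · 10.1^0.6859

7.2894 SRM


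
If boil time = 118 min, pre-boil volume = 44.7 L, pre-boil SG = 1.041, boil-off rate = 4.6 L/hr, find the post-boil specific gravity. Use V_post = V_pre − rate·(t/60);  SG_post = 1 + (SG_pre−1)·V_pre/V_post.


V_post = 44.7 − 4.6·(118/60) = 35.6533
SG_post = 1 + (1.041 − 1)·44.7/35.6533

1.0514


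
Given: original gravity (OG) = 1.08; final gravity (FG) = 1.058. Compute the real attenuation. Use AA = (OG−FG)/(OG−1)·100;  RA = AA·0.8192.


AA = (1.08 − 1.058)/(1.08 − 1)·100 = 27.5000
RA = 27.5000·0.8192

22.5280 %


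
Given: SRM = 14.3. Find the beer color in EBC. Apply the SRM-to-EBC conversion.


EBC = SRM · 1.97
EBC = 14.3 · 1.97

28.1710 EBC


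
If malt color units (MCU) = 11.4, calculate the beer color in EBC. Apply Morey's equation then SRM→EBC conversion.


SRM = 1.4922·MCU^0.6859;  EBC = SRM·1.97
SRM = 1.4922·11.4^0.6859 = 7.9206
EBC = 7.9206·1.97

15.6036 EBC


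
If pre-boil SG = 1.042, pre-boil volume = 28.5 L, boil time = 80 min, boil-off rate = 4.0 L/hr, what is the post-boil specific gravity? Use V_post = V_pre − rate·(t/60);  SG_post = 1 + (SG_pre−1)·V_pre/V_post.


V_post = 28.5 − 4.0·(80/60) = 23.1667
SG_post = 1 + (1.042 − 1)·28.5/23.1667

1.0517


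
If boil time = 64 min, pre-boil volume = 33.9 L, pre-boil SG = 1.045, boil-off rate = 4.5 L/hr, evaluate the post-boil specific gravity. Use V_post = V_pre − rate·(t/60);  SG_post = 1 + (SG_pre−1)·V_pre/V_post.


V_post = 33.9 − 4.5·(64/60) = 29.1000
SG_post = 1 + (1.045 − 1)·33.9/29.1000

1.0524


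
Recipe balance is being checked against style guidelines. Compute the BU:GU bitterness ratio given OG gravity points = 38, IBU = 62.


BU:GU = IBU / OG_points
BU:GU = 62 / 38

1.6316


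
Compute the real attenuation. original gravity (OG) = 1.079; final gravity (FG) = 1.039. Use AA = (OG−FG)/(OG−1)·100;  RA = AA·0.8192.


AA = (1.079 − 1.039)/(1.079 − 1)·100 = 50.6329
RA = 50.6329·0.8192

41.4785 %


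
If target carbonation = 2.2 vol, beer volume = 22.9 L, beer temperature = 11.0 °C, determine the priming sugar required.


residual = 14.695·(0.01821 + 0.09011·e^(−0.04·T));  sugar = (target − residual)·4.0·V
residual = 14.695·(0.01821 + 0.09011·e^(−0.04·11.0)) = 1.1204
sugar = (2.2 − 1.1204)·4.0·22.9

98.8907 g


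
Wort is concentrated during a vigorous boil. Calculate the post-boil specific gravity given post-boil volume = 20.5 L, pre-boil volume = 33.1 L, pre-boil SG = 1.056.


SG_post = 1 + (SG_pre − 1)·V_pre/V_post
pts_pre = (1.056 − 1)·1000 = 56.0000
pts_post = 56.0000·33.1/20.5 = 90.4195
SG_post = 1 + 90.4195/1000

1.0904


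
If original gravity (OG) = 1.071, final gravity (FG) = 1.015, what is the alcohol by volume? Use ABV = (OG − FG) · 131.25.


ABV = (1.071 − 1.015) · 131.25

7.3500 % ABV


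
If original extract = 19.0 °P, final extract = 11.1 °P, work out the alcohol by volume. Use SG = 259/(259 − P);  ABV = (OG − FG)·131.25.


OG = 259/(259 − 19.0) = 1.0792
FG = 259/(259 − 11.1) = 1.0448
ABV = (1.0792 − 1.0448)·131.25

4.5138 % ABV


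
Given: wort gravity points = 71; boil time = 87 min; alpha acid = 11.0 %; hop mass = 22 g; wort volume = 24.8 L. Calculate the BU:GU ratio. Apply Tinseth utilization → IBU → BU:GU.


U = 1.65·0.000125^(GP/1000)·(1−e^(−0.04t))/4.15;  IBU = (α/100)·m·U·1000/V;  BU:GU = IBU/GP
U = 1.65·0.000125^(71/1000)·(1−e^(−0.04·87))/4.15 = 0.2036
IBU = (11.0/100)·22·0.2036·1000/24.8 = 19.8651
BU:GU = 19.8651/71

0.2798


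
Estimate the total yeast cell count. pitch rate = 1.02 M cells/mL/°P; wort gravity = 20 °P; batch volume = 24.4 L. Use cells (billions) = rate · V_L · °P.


cells = 1.02 · 24.4 · 20

497.7600 billion cells


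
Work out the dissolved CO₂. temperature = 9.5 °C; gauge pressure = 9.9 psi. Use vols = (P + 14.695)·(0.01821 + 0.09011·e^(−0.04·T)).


vols = (9.9 + 14.695)·(0.01821 + 0.09011·e^(−0.04·9.5))

1.9635 volumes


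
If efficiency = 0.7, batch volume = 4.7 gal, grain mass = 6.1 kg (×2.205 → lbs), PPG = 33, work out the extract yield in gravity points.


points = lbs × PPG × eff / vol
lbs = 6.1 × 2.205 = 13.4505
points = 13.4505 × 33 × 0.7 / 4.7

66.1078 points


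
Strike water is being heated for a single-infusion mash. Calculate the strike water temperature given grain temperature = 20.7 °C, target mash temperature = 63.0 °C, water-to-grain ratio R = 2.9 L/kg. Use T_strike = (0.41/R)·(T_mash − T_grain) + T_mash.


T_strike = (0.41/2.9)·(63.0 − 20.7) + 63.0

68.9803 °C


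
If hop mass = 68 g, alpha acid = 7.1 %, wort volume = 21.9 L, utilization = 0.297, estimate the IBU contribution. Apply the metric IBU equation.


IBU = (α/100)·mass·U·1000 / V
IBU = (7.1/100)·68·0.297·1000 / 21.9

65.4756 IBU


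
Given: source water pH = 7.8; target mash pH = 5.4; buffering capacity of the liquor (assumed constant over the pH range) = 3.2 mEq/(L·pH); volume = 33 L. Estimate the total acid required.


acid = buffering capacity · (pH_source − pH_target) · V
acid = 3.2 · (7.8 − 5.4) · 33

253.4400 mEq


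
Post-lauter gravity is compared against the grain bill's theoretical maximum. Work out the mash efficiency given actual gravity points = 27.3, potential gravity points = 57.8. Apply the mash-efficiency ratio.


efficiency = actual / potential × 100
efficiency = 27.3 / 57.8 × 100

47.2318 %


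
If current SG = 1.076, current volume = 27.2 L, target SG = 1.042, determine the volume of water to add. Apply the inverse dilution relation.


V_water = V·((SG_curr − 1)/(SG_target − 1) − 1)
V_water = 27.2·((1.076 − 1)/(1.042 − 1) − 1)

22.0190 L


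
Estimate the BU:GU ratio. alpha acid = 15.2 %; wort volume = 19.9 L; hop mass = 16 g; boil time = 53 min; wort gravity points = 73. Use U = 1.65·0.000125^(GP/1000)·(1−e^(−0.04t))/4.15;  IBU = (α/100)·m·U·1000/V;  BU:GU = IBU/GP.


U = 1.65·0.000125^(73/1000)·(1−e^(−0.04·53))/4.15 = 0.1815
IBU = (15.2/100)·16·0.1815·1000/19.9 = 22.1865
BU:GU = 22.1865/73

0.3039


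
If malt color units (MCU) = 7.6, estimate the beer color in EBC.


SRM = 1.4922·MCU^0.6859;  EBC = SRM·1.97
SRM = 1.4922·7.6^0.6859 = 5.9976
EBC = 5.9976·1.97

11.8153 EBC


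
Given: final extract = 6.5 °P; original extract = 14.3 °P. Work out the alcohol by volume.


SG = 259/(259 − P);  ABV = (OG − FG)·131.25
OG = 259/(259 − 14.3) = 1.0584
FG = 259/(259 − 6.5) = 1.0257
ABV = (1.0584 − 1.0257)·131.25

4.2914 % ABV


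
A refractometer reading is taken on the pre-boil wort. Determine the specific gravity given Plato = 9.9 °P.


SG = 259/(259 − P)
SG = 259/(259 − 9.9)

1.0397


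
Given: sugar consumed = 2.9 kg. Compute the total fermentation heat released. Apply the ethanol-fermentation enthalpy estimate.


Q = m_sugar · 590 kJ/kg
Q = 2.9 · 590

1711.0000 kJ


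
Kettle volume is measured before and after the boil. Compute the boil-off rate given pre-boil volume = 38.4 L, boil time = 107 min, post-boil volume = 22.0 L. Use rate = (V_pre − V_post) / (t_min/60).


rate = (38.4 − 22.0) / (107/60)

9.1963 L/hr


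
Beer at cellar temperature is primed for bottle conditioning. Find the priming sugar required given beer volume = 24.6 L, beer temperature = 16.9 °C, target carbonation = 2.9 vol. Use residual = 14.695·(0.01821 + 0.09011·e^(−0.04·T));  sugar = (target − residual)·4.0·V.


residual = 14.695·(0.01821 + 0.09011·e^(−0.04·16.9)) = 0.9411
sugar = (2.9 − 0.9411)·4.0·24.6

192.7528 g


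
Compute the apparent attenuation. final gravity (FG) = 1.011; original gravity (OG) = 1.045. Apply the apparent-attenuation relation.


AA = (OG − FG)/(OG − 1) · 100
AA = (1.045 − 1.011)/(1.045 − 1) · 100

75.5556 %


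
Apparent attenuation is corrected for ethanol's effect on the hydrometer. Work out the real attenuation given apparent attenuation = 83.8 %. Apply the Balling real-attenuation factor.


RA = AA · 0.8192
RA = 83.8 · 0.8192

68.6490 %


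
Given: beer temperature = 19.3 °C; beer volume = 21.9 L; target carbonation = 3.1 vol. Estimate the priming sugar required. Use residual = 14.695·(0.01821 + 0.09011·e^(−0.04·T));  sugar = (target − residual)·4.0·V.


residual = 14.695·(0.01821 + 0.09011·e^(−0.04·19.3)) = 0.8795
sugar = (3.1 − 0.8795)·4.0·21.9

194.5178 g


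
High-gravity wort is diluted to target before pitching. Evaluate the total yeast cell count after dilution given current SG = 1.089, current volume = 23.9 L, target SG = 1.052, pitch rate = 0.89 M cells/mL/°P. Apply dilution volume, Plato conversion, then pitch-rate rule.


V_w = V·((SG_c−1)/(SG_t−1)−1);  °P = 259 − 259/SG_t;  cells = rate·(V+V_w)·°P
V_w = 23.9·((1.089−1)/(1.052−1)−1) = 17.0058
V_final = 23.9 + 17.0058 = 40.9058
°P = 259 − 259/1.052 = 12.8023
cells = 0.89·40.9058·12.8023

466.0816 billion cells


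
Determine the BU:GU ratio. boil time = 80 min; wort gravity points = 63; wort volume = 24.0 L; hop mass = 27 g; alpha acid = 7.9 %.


U = 1.65·0.000125^(GP/1000)·(1−e^(−0.04t))/4.15;  IBU = (α/100)·m·U·1000/V;  BU:GU = IBU/GP
U = 1.65·0.000125^(63/1000)·(1−e^(−0.04·80))/4.15 = 0.2165
IBU = (7.9/100)·27·0.2165·1000/24.0 = 19.2419
BU:GU = 19.2419/63

0.3054


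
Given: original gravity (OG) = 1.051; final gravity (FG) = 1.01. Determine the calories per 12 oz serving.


ABW = (OG−FG)·131.25·0.79/FG;  °P = 259 − 259/SG (for OG→OE and FG→AE);  RE = 0.1808·OE + 0.8192·AE;  Cal = (6.9·ABW + 4·(RE−0.1))·FG·3.55
ABW = (1.051 − 1.01)·131.25·0.79/1.01 = 4.2091
OE = 259 − 259/1.051 = 12.5680 °P
AE = 259 − 259/1.01 = 2.5644 °P
RE = 0.1808·12.5680 + 0.8192·2.5644 = 4.3730 °P
Cal = (6.9·4.2091 + 4·(4.3730−0.1))·1.01·3.55

165.4165 kcal


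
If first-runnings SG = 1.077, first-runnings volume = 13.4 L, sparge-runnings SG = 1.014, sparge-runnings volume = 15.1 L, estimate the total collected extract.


total = Σ (SG_i − 1)·1000·V_i
first = (1.077 − 1)·1000·13.4 = 1031.8000
sparge = (1.014 − 1)·1000·15.1 = 211.4000
total = 1031.8000 + 211.4000

1243.2000 gravity·L


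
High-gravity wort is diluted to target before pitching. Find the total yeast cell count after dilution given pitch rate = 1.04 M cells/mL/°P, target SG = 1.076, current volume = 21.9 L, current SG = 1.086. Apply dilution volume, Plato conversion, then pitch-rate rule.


V_w = V·((SG_c−1)/(SG_t−1)−1);  °P = 259 − 259/SG_t;  cells = rate·(V+V_w)·°P
V_w = 21.9·((1.086−1)/(1.076−1)−1) = 2.8816
V_final = 21.9 + 2.8816 = 24.7816
°P = 259 − 259/1.076 = 18.2937
cells = 1.04·24.7816·18.2937

471.4801 billion cells


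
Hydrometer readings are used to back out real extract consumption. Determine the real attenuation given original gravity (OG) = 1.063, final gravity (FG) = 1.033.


AA = (OG−FG)/(OG−1)·100;  RA = AA·0.8192
AA = (1.063 − 1.033)/(1.063 − 1)·100 = 47.6190
RA = 47.6190·0.8192

39.0095 %


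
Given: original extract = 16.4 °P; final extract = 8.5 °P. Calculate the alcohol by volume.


SG = 259/(259 − P);  ABV = (OG − FG)·131.25
OG = 259/(259 − 16.4) = 1.0676
FG = 259/(259 − 8.5) = 1.0339
ABV = (1.0676 − 1.0339)·131.25

4.4190 % ABV


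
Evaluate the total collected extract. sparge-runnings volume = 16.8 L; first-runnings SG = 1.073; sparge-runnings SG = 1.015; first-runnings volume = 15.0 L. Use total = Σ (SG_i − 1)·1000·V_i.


first = (1.073 − 1)·1000·15.0 = 1095.0000
sparge = (1.015 − 1)·1000·16.8 = 252.0000
total = 1095.0000 + 252.0000

1347.0000 gravity·L


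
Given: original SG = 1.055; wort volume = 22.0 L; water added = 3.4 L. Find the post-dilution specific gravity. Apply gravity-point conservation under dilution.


SG_new = 1 + (SG_old − 1)·V_old/(V_old + V_water)
pts = (1.055 − 1)·1000·22.0/(22.0 + 3.4) = 47.6378
SG_new = 1 + 47.6378/1000

1.0476


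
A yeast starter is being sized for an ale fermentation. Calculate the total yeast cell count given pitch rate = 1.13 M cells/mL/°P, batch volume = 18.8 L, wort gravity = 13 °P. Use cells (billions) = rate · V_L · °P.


cells = 1.13 · 18.8 · 13

276.1720 billion cells


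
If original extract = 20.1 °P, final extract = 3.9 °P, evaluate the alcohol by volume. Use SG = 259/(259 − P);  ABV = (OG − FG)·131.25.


OG = 259/(259 − 20.1) = 1.0841
FG = 259/(259 − 3.9) = 1.0153
ABV = (1.0841 − 1.0153)·131.25

9.0362 % ABV


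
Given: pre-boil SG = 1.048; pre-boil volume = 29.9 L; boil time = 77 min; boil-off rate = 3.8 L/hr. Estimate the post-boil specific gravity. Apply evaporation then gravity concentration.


V_post = V_pre − rate·(t/60);  SG_post = 1 + (SG_pre−1)·V_pre/V_post
V_post = 29.9 − 3.8·(77/60) = 25.0233
SG_post = 1 + (1.048 − 1)·29.9/25.0233

1.0574


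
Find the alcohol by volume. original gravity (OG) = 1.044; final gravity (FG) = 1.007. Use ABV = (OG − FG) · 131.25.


ABV = (1.044 − 1.007) · 131.25

4.8563 % ABV


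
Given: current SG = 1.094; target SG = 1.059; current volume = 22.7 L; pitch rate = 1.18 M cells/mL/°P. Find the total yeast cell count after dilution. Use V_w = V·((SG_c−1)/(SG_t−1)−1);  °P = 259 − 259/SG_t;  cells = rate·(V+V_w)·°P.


V_w = 22.7·((1.094−1)/(1.059−1)−1) = 13.4661
V_final = 22.7 + 13.4661 = 36.1661
°P = 259 − 259/1.059 = 14.4297
cells = 1.18·36.1661·14.4297

615.7998 billion cells


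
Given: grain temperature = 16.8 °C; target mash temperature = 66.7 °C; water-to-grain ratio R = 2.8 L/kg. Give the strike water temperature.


T_strike = (0.41/R)·(T_mash − T_grain) + T_mash
T_strike = (0.41/2.8)·(66.7 − 16.8) + 66.7

74.0068 °C


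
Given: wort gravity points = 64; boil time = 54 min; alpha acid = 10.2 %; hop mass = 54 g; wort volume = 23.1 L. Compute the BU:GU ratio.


U = 1.65·0.000125^(GP/1000)·(1−e^(−0.04t))/4.15;  IBU = (α/100)·m·U·1000/V;  BU:GU = IBU/GP
U = 1.65·0.000125^(64/1000)·(1−e^(−0.04·54))/4.15 = 0.1979
IBU = (10.2/100)·54·0.1979·1000/23.1 = 47.1850
BU:GU = 47.1850/64

0.7373


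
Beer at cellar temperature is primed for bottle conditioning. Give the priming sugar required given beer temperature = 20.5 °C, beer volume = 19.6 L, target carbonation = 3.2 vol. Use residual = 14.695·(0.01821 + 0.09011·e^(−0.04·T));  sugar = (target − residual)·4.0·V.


residual = 14.695·(0.01821 + 0.09011·e^(−0.04·20.5)) = 0.8508
sugar = (3.2 − 0.8508)·4.0·19.6

184.1772 g


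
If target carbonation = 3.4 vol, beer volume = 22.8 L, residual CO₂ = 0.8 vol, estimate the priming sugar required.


sugar = (target − residual)·4.0·V
sugar = (3.4 − 0.8)·4.0·22.8

237.1200 g


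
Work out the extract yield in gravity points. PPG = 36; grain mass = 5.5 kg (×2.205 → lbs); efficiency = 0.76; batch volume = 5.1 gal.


points = lbs × PPG × eff / vol
lbs = 5.5 × 2.205 = 12.1275
points = 12.1275 × 36 × 0.76 / 5.1

65.0605 points


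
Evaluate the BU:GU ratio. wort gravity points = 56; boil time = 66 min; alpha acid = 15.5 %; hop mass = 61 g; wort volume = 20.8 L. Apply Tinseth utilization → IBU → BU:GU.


U = 1.65·0.000125^(GP/1000)·(1−e^(−0.04t))/4.15;  IBU = (α/100)·m·U·1000/V;  BU:GU = IBU/GP
U = 1.65·0.000125^(56/1000)·(1−e^(−0.04·66))/4.15 = 0.2232
IBU = (15.5/100)·61·0.2232·1000/20.8 = 101.4630
BU:GU = 101.4630/56

1.8118


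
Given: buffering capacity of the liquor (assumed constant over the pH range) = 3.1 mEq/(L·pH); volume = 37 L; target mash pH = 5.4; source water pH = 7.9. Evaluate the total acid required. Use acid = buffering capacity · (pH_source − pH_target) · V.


acid = 3.1 · (7.9 − 5.4) · 37

286.7500 mEq


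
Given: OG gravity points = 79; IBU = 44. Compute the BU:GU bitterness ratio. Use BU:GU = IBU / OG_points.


BU:GU = 44 / 79

0.5570


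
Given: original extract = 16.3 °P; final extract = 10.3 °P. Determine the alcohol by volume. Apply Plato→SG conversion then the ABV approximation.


SG = 259/(259 − P);  ABV = (OG − FG)·131.25
OG = 259/(259 − 16.3) = 1.0672
FG = 259/(259 − 10.3) = 1.0414
ABV = (1.0672 − 1.0414)·131.25

3.3791 % ABV


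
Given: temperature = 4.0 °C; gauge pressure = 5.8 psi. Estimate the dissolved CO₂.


vols = (P + 14.695)·(0.01821 + 0.09011·e^(−0.04·T))
vols = (5.8 + 14.695)·(0.01821 + 0.09011·e^(−0.04·4.0))

1.9470 volumes


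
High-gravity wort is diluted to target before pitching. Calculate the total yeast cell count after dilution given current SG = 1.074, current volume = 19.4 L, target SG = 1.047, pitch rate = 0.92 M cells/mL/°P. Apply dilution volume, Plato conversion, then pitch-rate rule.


V_w = V·((SG_c−1)/(SG_t−1)−1);  °P = 259 − 259/SG_t;  cells = rate·(V+V_w)·°P
V_w = 19.4·((1.074−1)/(1.047−1)−1) = 11.1447
V_final = 19.4 + 11.1447 = 30.5447
°P = 259 − 259/1.047 = 11.6266
cells = 0.92·30.5447·11.6266

326.7190 billion cells


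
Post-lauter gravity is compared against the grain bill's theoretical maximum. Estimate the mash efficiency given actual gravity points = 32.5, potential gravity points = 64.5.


efficiency = actual / potential × 100
efficiency = 32.5 / 64.5 × 100

50.3876 %


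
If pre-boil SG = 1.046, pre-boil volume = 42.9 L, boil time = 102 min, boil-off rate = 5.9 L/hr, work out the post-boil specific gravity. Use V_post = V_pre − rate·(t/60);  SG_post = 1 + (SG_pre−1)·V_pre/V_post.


V_post = 42.9 − 5.9·(102/60) = 32.8700
SG_post = 1 + (1.046 − 1)·42.9/32.8700

1.0600


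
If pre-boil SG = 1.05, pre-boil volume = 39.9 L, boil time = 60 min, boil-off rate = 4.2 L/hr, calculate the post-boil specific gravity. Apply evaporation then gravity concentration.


V_post = V_pre − rate·(t/60);  SG_post = 1 + (SG_pre−1)·V_pre/V_post
V_post = 39.9 − 4.2·(60/60) = 35.7000
SG_post = 1 + (1.05 − 1)·39.9/35.7000

1.0559


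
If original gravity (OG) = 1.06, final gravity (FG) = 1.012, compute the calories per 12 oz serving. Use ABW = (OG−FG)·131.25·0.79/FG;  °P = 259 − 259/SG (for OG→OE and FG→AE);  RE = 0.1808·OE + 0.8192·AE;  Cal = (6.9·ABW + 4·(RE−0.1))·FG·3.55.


ABW = (1.06 − 1.012)·131.25·0.79/1.012 = 4.9180
OE = 259 − 259/1.06 = 14.6604 °P
AE = 259 − 259/1.012 = 3.0711 °P
RE = 0.1808·14.6604 + 0.8192·3.0711 = 5.1665 °P
Cal = (6.9·4.9180 + 4·(5.1665−0.1))·1.012·3.55

194.7189 kcal


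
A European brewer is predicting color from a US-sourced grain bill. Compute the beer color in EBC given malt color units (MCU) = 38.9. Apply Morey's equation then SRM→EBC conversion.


SRM = 1.4922·MCU^0.6859;  EBC = SRM·1.97
SRM = 1.4922·38.9^0.6859 = 18.3812
EBC = 18.3812·1.97

36.2109 EBC


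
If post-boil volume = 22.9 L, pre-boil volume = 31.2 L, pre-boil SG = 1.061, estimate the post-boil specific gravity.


SG_post = 1 + (SG_pre − 1)·V_pre/V_post
pts_pre = (1.061 − 1)·1000 = 61.0000
pts_post = 61.0000·31.2/22.9 = 83.1092
SG_post = 1 + 83.1092/1000

1.0831


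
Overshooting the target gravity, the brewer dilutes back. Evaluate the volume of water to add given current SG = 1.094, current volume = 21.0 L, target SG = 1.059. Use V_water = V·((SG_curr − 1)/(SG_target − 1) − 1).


V_water = 21.0·((1.094 − 1)/(1.059 − 1) − 1)

12.4576 L


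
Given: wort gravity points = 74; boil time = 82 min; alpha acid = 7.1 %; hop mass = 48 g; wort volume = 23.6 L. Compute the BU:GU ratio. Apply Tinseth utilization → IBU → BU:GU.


U = 1.65·0.000125^(GP/1000)·(1−e^(−0.04t))/4.15;  IBU = (α/100)·m·U·1000/V;  BU:GU = IBU/GP
U = 1.65·0.000125^(74/1000)·(1−e^(−0.04·82))/4.15 = 0.1968
IBU = (7.1/100)·48·0.1968·1000/23.6 = 28.4143
BU:GU = 28.4143/74

0.3840


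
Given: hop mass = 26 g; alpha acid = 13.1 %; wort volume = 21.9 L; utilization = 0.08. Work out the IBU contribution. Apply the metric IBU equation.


IBU = (α/100)·mass·U·1000 / V
IBU = (13.1/100)·26·0.08·1000 / 21.9

12.4420 IBU


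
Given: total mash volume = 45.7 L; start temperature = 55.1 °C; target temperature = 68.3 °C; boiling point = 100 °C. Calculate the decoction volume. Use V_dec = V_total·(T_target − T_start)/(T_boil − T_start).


V_dec = 45.7·(68.3 − 55.1)/(100 − 55.1)

13.4352 L


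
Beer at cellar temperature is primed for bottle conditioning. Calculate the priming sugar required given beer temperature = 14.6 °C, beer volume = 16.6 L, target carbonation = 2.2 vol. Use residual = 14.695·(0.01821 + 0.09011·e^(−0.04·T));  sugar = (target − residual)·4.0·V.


residual = 14.695·(0.01821 + 0.09011·e^(−0.04·14.6)) = 1.0060
sugar = (2.2 − 1.0060)·4.0·16.6

79.2793 g


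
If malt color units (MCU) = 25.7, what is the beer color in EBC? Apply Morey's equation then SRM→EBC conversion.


SRM = 1.4922·MCU^0.6859;  EBC = SRM·1.97
SRM = 1.4922·25.7^0.6859 = 13.8325
EBC = 13.8325·1.97

27.2500 EBC


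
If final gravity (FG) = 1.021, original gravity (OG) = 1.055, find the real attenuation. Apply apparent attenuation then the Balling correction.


AA = (OG−FG)/(OG−1)·100;  RA = AA·0.8192
AA = (1.055 − 1.021)/(1.055 − 1)·100 = 61.8182
RA = 61.8182·0.8192

50.6415 %


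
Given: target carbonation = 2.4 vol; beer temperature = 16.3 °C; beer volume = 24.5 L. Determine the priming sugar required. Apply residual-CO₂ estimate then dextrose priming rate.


residual = 14.695·(0.01821 + 0.09011·e^(−0.04·T));  sugar = (target − residual)·4.0·V
residual = 14.695·(0.01821 + 0.09011·e^(−0.04·16.3)) = 0.9575
sugar = (2.4 − 0.9575)·4.0·24.5

141.3660 g


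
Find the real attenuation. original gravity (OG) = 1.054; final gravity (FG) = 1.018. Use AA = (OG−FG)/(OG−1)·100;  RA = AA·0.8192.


AA = (1.054 − 1.018)/(1.054 − 1)·100 = 66.6667
RA = 66.6667·0.8192

54.6133 %


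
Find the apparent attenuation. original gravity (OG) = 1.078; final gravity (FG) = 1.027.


AA = (OG − FG)/(OG − 1) · 100
AA = (1.078 − 1.027)/(1.078 − 1) · 100

65.3846 %


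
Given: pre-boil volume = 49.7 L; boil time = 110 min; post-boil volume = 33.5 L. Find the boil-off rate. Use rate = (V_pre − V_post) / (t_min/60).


rate = (49.7 − 33.5) / (110/60)

8.8364 L/hr


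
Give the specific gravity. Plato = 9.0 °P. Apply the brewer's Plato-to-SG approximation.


SG = 259/(259 − P)
SG = 259/(259 − 9.0)

1.0360


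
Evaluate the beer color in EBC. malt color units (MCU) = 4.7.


SRM = 1.4922·MCU^0.6859;  EBC = SRM·1.97
SRM = 1.4922·4.7^0.6859 = 4.3134
EBC = 4.3134·1.97

8.4974 EBC


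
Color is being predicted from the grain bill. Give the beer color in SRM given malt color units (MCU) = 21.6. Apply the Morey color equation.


SRM = 1.4922 · MCU^0.6859
SRM = 1.4922 · 21.6^0.6859

12.2780 SRM


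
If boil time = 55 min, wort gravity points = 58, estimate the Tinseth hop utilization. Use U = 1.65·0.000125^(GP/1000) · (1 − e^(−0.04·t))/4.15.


bigness = 1.65·0.000125^(58/1000) = 0.9797
boil_factor = (1 − e^(−0.04·55))/4.15 = 0.2143
U = 0.9797 · 0.2143

0.2099


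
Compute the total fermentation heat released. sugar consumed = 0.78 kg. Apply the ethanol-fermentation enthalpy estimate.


Q = m_sugar · 590 kJ/kg
Q = 0.78 · 590

460.2000 kJ


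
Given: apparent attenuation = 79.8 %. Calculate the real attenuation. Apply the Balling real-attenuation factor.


RA = AA · 0.8192
RA = 79.8 · 0.8192

65.3722 %


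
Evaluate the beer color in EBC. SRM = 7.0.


EBC = SRM · 1.97
EBC = 7.0 · 1.97

13.7900 EBC


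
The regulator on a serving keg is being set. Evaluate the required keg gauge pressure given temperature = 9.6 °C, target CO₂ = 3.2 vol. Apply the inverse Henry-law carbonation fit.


psi = vols/(0.01821 + 0.09011·e^(−0.04·T)) − 14.695
psi = 3.2/(0.01821 + 0.09011·e^(−0.04·9.6)) − 14.695

25.5127 psi


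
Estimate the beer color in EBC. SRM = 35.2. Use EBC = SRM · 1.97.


EBC = 35.2 · 1.97

69.3440 EBC


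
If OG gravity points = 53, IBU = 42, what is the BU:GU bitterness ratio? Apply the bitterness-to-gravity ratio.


BU:GU = IBU / OG_points
BU:GU = 42 / 53

0.7925


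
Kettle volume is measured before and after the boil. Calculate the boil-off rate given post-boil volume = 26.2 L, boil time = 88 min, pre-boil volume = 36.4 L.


rate = (V_pre − V_post) / (t_min/60)
rate = (36.4 − 26.2) / (88/60)

6.9545 L/hr


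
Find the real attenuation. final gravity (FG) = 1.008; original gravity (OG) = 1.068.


AA = (OG−FG)/(OG−1)·100;  RA = AA·0.8192
AA = (1.068 − 1.008)/(1.068 − 1)·100 = 88.2353
RA = 88.2353·0.8192

72.2824 %


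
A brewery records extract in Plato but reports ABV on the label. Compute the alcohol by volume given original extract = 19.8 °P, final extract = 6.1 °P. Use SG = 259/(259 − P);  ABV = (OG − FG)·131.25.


OG = 259/(259 − 19.8) = 1.0828
FG = 259/(259 − 6.1) = 1.0241
ABV = (1.0828 − 1.0241)·131.25

7.6986 % ABV


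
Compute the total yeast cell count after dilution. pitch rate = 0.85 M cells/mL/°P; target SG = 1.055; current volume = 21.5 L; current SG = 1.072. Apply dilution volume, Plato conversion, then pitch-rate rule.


V_w = V·((SG_c−1)/(SG_t−1)−1);  °P = 259 − 259/SG_t;  cells = rate·(V+V_w)·°P
V_w = 21.5·((1.072−1)/(1.055−1)−1) = 6.6455
V_final = 21.5 + 6.6455 = 28.1455
°P = 259 − 259/1.055 = 13.5024
cells = 0.85·28.1455·13.5024

323.0258 billion cells


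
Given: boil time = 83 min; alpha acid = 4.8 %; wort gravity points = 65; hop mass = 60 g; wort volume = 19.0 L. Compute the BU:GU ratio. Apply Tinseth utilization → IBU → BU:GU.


U = 1.65·0.000125^(GP/1000)·(1−e^(−0.04t))/4.15;  IBU = (α/100)·m·U·1000/V;  BU:GU = IBU/GP
U = 1.65·0.000125^(65/1000)·(1−e^(−0.04·83))/4.15 = 0.2137
IBU = (4.8/100)·60·0.2137·1000/19.0 = 32.3878
BU:GU = 32.3878/65

0.4983


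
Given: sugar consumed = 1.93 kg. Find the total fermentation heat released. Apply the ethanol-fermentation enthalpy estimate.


Q = m_sugar · 590 kJ/kg
Q = 1.93 · 590

1138.7000 kJ


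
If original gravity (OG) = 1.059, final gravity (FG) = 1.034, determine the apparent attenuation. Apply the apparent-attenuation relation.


AA = (OG − FG)/(OG − 1) · 100
AA = (1.059 − 1.034)/(1.059 − 1) · 100

42.3729 %


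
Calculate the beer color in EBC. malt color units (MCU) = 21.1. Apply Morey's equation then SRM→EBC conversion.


SRM = 1.4922·MCU^0.6859;  EBC = SRM·1.97
SRM = 1.4922·21.1^0.6859 = 12.0824
EBC = 12.0824·1.97

23.8023 EBC


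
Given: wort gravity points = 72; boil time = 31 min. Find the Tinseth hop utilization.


U = 1.65·0.000125^(GP/1000) · (1 − e^(−0.04·t))/4.15
bigness = 1.65·0.000125^(72/1000) = 0.8639
boil_factor = (1 − e^(−0.04·31))/4.15 = 0.1712
U = 0.8639 · 0.1712

0.1479


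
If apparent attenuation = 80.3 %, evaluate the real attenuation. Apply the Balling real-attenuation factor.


RA = AA · 0.8192
RA = 80.3 · 0.8192

65.7818 %


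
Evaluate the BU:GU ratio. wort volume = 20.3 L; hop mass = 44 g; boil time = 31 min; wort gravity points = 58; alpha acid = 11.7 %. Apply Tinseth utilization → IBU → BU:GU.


U = 1.65·0.000125^(GP/1000)·(1−e^(−0.04t))/4.15;  IBU = (α/100)·m·U·1000/V;  BU:GU = IBU/GP
U = 1.65·0.000125^(58/1000)·(1−e^(−0.04·31))/4.15 = 0.1678
IBU = (11.7/100)·44·0.1678·1000/20.3 = 42.5436
BU:GU = 42.5436/58

0.7335


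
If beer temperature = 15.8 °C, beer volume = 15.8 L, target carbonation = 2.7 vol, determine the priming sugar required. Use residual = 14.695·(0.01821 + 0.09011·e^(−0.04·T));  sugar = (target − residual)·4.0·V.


residual = 14.695·(0.01821 + 0.09011·e^(−0.04·15.8)) = 0.9714
sugar = (2.7 − 0.9714)·4.0·15.8

109.2458 g


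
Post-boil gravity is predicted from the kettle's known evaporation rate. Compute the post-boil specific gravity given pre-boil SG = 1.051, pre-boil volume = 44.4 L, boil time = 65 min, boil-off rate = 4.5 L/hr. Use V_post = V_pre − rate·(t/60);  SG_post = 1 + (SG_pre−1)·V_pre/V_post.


V_post = 44.4 − 4.5·(65/60) = 39.5250
SG_post = 1 + (1.051 − 1)·44.4/39.5250

1.0573


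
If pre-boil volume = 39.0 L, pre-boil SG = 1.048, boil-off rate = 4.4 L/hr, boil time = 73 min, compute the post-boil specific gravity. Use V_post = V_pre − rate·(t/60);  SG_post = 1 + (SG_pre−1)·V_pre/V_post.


V_post = 39.0 − 4.4·(73/60) = 33.6467
SG_post = 1 + (1.048 − 1)·39.0/33.6467

1.0556


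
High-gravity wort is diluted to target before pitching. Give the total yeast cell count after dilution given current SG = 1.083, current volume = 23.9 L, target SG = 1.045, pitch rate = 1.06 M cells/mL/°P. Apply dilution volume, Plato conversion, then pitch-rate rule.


V_w = V·((SG_c−1)/(SG_t−1)−1);  °P = 259 − 259/SG_t;  cells = rate·(V+V_w)·°P
V_w = 23.9·((1.083−1)/(1.045−1)−1) = 20.1822
V_final = 23.9 + 20.1822 = 44.0822
°P = 259 − 259/1.045 = 11.1531
cells = 1.06·44.0822·11.1531

521.1531 billion cells


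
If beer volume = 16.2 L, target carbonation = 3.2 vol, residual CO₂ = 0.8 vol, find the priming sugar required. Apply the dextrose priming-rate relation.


sugar = (target − residual)·4.0·V
sugar = (3.2 − 0.8)·4.0·16.2

155.5200 g


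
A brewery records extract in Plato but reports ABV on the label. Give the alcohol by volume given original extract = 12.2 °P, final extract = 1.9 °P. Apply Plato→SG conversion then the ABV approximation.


SG = 259/(259 − P);  ABV = (OG − FG)·131.25
OG = 259/(259 − 12.2) = 1.0494
FG = 259/(259 − 1.9) = 1.0074
ABV = (1.0494 − 1.0074)·131.25

5.5181 % ABV


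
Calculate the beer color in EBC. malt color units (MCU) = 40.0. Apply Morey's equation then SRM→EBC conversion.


SRM = 1.4922·MCU^0.6859;  EBC = SRM·1.97
SRM = 1.4922·40.0^0.6859 = 18.7361
EBC = 18.7361·1.97

36.9102 EBC


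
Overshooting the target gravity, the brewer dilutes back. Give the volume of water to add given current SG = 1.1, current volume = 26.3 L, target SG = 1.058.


V_water = V·((SG_curr − 1)/(SG_target − 1) − 1)
V_water = 26.3·((1.1 − 1)/(1.058 − 1) − 1)

19.0448 L


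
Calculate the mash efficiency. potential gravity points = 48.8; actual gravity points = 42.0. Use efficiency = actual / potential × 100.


efficiency = 42.0 / 48.8 × 100

86.0656 %


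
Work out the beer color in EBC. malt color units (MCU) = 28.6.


SRM = 1.4922·MCU^0.6859;  EBC = SRM·1.97
SRM = 1.4922·28.6^0.6859 = 14.8850
EBC = 14.8850·1.97

29.3234 EBC


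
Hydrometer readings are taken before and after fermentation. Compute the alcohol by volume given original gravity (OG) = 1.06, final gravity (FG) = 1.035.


ABV = (OG − FG) · 131.25
ABV = (1.06 − 1.035) · 131.25

3.2813 % ABV


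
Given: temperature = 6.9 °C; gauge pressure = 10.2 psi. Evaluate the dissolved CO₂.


vols = (P + 14.695)·(0.01821 + 0.09011·e^(−0.04·T))
vols = (10.2 + 14.695)·(0.01821 + 0.09011·e^(−0.04·6.9))

2.1556 volumes


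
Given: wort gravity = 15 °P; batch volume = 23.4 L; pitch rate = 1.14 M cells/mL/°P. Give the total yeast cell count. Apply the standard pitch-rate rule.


cells (billions) = rate · V_L · °P
cells = 1.14 · 23.4 · 15

400.1400 billion cells


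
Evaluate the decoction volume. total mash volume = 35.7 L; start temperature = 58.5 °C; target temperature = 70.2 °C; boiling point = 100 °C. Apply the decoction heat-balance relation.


V_dec = V_total·(T_target − T_start)/(T_boil − T_start)
V_dec = 35.7·(70.2 − 58.5)/(100 − 58.5)

10.0648 L


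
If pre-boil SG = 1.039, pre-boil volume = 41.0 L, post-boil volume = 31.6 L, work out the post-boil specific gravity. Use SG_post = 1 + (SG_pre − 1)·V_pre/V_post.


pts_pre = (1.039 − 1)·1000 = 39.0000
pts_post = 39.0000·41.0/31.6 = 50.6013
SG_post = 1 + 50.6013/1000

1.0506


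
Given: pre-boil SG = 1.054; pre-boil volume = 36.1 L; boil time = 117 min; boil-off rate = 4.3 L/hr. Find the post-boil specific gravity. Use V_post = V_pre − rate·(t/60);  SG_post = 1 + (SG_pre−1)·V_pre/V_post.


V_post = 36.1 − 4.3·(117/60) = 27.7150
SG_post = 1 + (1.054 − 1)·36.1/27.7150

1.0703


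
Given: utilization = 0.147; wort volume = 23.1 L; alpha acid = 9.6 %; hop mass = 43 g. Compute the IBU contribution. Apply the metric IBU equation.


IBU = (α/100)·mass·U·1000 / V
IBU = (9.6/100)·43·0.147·1000 / 23.1

26.2691 IBU


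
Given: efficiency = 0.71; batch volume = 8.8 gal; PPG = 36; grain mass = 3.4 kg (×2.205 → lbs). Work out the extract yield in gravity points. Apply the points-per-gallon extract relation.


points = lbs × PPG × eff / vol
lbs = 3.4 × 2.205 = 7.4970
points = 7.4970 × 36 × 0.71 / 8.8

21.7754 points


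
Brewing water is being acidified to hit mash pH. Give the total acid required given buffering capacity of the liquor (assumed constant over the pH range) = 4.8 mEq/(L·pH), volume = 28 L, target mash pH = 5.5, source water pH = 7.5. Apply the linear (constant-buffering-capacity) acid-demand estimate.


acid = buffering capacity · (pH_source − pH_target) · V
acid = 4.8 · (7.5 − 5.5) · 28

268.8000 mEq


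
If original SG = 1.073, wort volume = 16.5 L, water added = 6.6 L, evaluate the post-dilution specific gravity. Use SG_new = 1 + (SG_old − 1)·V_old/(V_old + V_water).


pts = (1.073 − 1)·1000·16.5/(16.5 + 6.6) = 52.1429
SG_new = 1 + 52.1429/1000

1.0521


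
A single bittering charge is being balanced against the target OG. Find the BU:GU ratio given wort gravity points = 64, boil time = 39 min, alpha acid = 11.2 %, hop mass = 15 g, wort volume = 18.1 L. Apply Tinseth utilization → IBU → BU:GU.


U = 1.65·0.000125^(GP/1000)·(1−e^(−0.04t))/4.15;  IBU = (α/100)·m·U·1000/V;  BU:GU = IBU/GP
U = 1.65·0.000125^(64/1000)·(1−e^(−0.04·39))/4.15 = 0.1767
IBU = (11.2/100)·15·0.1767·1000/18.1 = 16.3991
BU:GU = 16.3991/64

0.2562


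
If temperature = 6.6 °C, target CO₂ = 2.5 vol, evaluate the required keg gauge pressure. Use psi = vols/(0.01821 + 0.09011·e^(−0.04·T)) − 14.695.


psi = 2.5/(0.01821 + 0.09011·e^(−0.04·6.6)) − 14.695

13.9052 psi


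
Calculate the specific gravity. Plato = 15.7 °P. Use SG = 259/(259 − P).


SG = 259/(259 − 15.7)

1.0645


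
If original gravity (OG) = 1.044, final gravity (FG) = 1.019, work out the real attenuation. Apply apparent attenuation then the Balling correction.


AA = (OG−FG)/(OG−1)·100;  RA = AA·0.8192
AA = (1.044 − 1.019)/(1.044 − 1)·100 = 56.8182
RA = 56.8182·0.8192

46.5455 %


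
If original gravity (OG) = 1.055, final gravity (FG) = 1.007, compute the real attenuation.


AA = (OG−FG)/(OG−1)·100;  RA = AA·0.8192
AA = (1.055 − 1.007)/(1.055 − 1)·100 = 87.2727
RA = 87.2727·0.8192

71.4938 %


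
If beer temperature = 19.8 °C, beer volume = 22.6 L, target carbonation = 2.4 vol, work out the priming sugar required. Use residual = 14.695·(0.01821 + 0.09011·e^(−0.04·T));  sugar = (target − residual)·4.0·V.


residual = 14.695·(0.01821 + 0.09011·e^(−0.04·19.8)) = 0.8674
sugar = (2.4 − 0.8674)·4.0·22.6

138.5505 g


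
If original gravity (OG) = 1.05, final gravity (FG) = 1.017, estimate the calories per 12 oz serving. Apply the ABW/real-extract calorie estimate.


ABW = (OG−FG)·131.25·0.79/FG;  °P = 259 − 259/SG (for OG→OE and FG→AE);  RE = 0.1808·OE + 0.8192·AE;  Cal = (6.9·ABW + 4·(RE−0.1))·FG·3.55
ABW = (1.05 − 1.017)·131.25·0.79/1.017 = 3.3645
OE = 259 − 259/1.05 = 12.3333 °P
AE = 259 − 259/1.017 = 4.3294 °P
RE = 0.1808·12.3333 + 0.8192·4.3294 = 5.7765 °P
Cal = (6.9·3.3645 + 4·(5.7765−0.1))·1.017·3.55

165.7910 kcal


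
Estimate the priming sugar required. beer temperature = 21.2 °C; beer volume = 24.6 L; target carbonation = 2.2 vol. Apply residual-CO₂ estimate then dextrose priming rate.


residual = 14.695·(0.01821 + 0.09011·e^(−0.04·T));  sugar = (target − residual)·4.0·V
residual = 14.695·(0.01821 + 0.09011·e^(−0.04·21.2)) = 0.8347
sugar = (2.2 − 0.8347)·4.0·24.6

134.3458 g


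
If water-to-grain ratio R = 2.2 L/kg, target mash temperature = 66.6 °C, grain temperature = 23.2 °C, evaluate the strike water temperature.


T_strike = (0.41/R)·(T_mash − T_grain) + T_mash
T_strike = (0.41/2.2)·(66.6 − 23.2) + 66.6

74.6882 °C


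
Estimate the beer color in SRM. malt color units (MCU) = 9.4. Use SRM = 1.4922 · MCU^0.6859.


SRM = 1.4922 · 9.4^0.6859

6.9390 SRM


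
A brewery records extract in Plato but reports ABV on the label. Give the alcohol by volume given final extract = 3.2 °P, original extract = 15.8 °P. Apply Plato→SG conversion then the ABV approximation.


SG = 259/(259 − P);  ABV = (OG − FG)·131.25
OG = 259/(259 − 15.8) = 1.0650
FG = 259/(259 − 3.2) = 1.0125
ABV = (1.0650 − 1.0125)·131.25

6.8850 % ABV


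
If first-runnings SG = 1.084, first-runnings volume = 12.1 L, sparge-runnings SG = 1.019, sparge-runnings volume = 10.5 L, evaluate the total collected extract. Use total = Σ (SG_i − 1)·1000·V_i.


first = (1.084 − 1)·1000·12.1 = 1016.4000
sparge = (1.019 − 1)·1000·10.5 = 199.5000
total = 1016.4000 + 199.5000

1215.9000 gravity·L


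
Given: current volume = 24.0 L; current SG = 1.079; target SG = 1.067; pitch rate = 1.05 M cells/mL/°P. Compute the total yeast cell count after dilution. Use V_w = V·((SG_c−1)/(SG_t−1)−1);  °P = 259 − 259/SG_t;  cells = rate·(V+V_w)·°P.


V_w = 24.0·((1.079−1)/(1.067−1)−1) = 4.2985
V_final = 24.0 + 4.2985 = 28.2985
°P = 259 − 259/1.067 = 16.2634
cells = 1.05·28.2985·16.2634

483.2401 billion cells
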